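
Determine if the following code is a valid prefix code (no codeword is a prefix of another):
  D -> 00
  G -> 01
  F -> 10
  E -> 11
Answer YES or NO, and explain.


Checking each pair (does one codeword prefix another?):
  D='00' vs G='01': no prefix
  D='00' vs F='10': no prefix
  D='00' vs E='11': no prefix
  G='01' vs D='00': no prefix
  G='01' vs F='10': no prefix
  G='01' vs E='11': no prefix
  F='10' vs D='00': no prefix
  F='10' vs G='01': no prefix
  F='10' vs E='11': no prefix
  E='11' vs D='00': no prefix
  E='11' vs G='01': no prefix
  E='11' vs F='10': no prefix
No violation found over all pairs.

YES -- this is a valid prefix code. No codeword is a prefix of any other codeword.


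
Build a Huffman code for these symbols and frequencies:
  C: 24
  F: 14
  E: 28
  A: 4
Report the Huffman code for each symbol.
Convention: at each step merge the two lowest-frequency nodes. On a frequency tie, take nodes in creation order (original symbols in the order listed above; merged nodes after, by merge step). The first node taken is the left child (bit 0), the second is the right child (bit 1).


Huffman tree construction:
Step 1: Merge A(4) + F(14) = 18
Step 2: Merge (A+F)(18) + C(24) = 42
Step 3: Merge E(28) + ((A+F)+C)(42) = 70
Read each symbol's code off the tree from the root (left child = 0, right child = 1).

Codes:
  C: 11 (length 2)
  F: 101 (length 3)
  E: 0 (length 1)
  A: 100 (length 3)
Average code length: 130/70 = 1.8571 bits/symbol


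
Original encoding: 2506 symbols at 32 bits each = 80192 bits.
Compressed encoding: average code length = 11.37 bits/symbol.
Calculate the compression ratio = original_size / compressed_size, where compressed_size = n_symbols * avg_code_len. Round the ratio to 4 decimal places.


original_size = n_symbols * orig_bits = 2506 * 32 = 80192 bits
compressed_size = n_symbols * avg_code_len = 2506 * 11.37 = 28493.22 bits
ratio = original_size / compressed_size = 80192 / 28493.22 = 2.8144

Compression ratio = 2.8144


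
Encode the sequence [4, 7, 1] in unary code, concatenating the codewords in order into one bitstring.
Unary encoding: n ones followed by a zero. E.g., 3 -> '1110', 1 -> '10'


Encode each number as n ones followed by a terminating 0:
  4 -> 11110 (5 bits)
  7 -> 11111110 (8 bits)
  1 -> 10 (2 bits)
Total length = 5 + 8 + 2 = 15 bits.

Unary([4, 7, 1]) = 111101111111010 (15 bits)


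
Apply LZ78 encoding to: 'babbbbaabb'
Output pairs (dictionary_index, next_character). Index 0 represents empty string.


LZ78 encoding steps:
Dictionary: {0: ''}
Step 1: w='' (idx 0), next='b' -> output (0, 'b'), add 'b' as idx 1
Step 2: w='' (idx 0), next='a' -> output (0, 'a'), add 'a' as idx 2
Step 3: w='b' (idx 1), next='b' -> output (1, 'b'), add 'bb' as idx 3
Step 4: w='bb' (idx 3), next='a' -> output (3, 'a'), add 'bba' as idx 4
Step 5: w='a' (idx 2), next='b' -> output (2, 'b'), add 'ab' as idx 5
Step 6: w='b' (idx 1), end of input -> output (1, '')


Encoded: [(0, 'b'), (0, 'a'), (1, 'b'), (3, 'a'), (2, 'b'), (1, '')]


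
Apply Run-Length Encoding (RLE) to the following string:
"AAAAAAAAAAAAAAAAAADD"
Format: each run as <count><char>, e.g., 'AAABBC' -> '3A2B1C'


Scanning runs left to right:
  i=0: run of 'A' x 18 -> '18A'
  i=18: run of 'D' x 2 -> '2D'

RLE = 18A2D


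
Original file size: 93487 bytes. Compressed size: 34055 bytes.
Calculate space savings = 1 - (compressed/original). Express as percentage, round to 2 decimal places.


ratio = compressed/original = 34055/93487 = 0.364275
savings = 1 - ratio = 1 - 0.364275 = 0.635725
as a percentage: 0.635725 * 100 = 63.57%

Space savings = 1 - 34055/93487 = 63.57%


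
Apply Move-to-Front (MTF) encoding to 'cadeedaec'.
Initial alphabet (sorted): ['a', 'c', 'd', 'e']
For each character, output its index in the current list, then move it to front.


MTF encoding:
'c': index 1 in ['a', 'c', 'd', 'e'] -> ['c', 'a', 'd', 'e']
'a': index 1 in ['c', 'a', 'd', 'e'] -> ['a', 'c', 'd', 'e']
'd': index 2 in ['a', 'c', 'd', 'e'] -> ['d', 'a', 'c', 'e']
'e': index 3 in ['d', 'a', 'c', 'e'] -> ['e', 'd', 'a', 'c']
'e': index 0 in ['e', 'd', 'a', 'c'] -> ['e', 'd', 'a', 'c']
'd': index 1 in ['e', 'd', 'a', 'c'] -> ['d', 'e', 'a', 'c']
'a': index 2 in ['d', 'e', 'a', 'c'] -> ['a', 'd', 'e', 'c']
'e': index 2 in ['a', 'd', 'e', 'c'] -> ['e', 'a', 'd', 'c']
'c': index 3 in ['e', 'a', 'd', 'c'] -> ['c', 'e', 'a', 'd']


Output: [1, 1, 2, 3, 0, 1, 2, 2, 3]


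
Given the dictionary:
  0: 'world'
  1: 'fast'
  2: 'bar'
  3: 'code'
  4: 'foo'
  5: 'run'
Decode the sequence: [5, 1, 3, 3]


Look up each index in the dictionary:
  5 -> 'run'
  1 -> 'fast'
  3 -> 'code'
  3 -> 'code'

Decoded: "run fast code code"


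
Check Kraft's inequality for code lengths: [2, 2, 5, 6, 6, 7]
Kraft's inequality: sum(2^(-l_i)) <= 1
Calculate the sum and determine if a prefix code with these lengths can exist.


Sum = 2^(-2) + 2^(-2) + 2^(-5) + 2^(-6) + 2^(-6) + 2^(-7)
    = 0.25 + 0.25 + 0.03125 + 0.015625 + 0.015625 + 0.0078125
    = 73/128 = 0.5703125
Since 0.5703125 <= 1, Kraft's inequality IS satisfied.
A prefix code with these lengths CAN exist.

Kraft sum = 0.5703125. Satisfied.


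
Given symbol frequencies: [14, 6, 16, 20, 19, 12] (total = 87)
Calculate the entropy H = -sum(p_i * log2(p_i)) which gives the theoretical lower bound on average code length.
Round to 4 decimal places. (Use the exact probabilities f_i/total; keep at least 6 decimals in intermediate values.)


Per-symbol terms -p_i * log2(p_i) with p_i = f_i/87:
  p = 14/87 = 0.160920: log2(p) = -2.635589, -p*log2(p) = 0.424118
  p = 6/87 = 0.068966: log2(p) = -3.857981, -p*log2(p) = 0.266068
  p = 16/87 = 0.183908: log2(p) = -2.442943, -p*log2(p) = 0.449277
  p = 20/87 = 0.229885: log2(p) = -2.121015, -p*log2(p) = 0.487590
  p = 19/87 = 0.218391: log2(p) = -2.195016, -p*log2(p) = 0.479371
  p = 12/87 = 0.137931: log2(p) = -2.857981, -p*log2(p) = 0.394204
H = 0.424118 + 0.266068 + 0.449277 + 0.487590 + 0.479371 + 0.394204 = 2.500628

H = 2.5006 bits/symbol


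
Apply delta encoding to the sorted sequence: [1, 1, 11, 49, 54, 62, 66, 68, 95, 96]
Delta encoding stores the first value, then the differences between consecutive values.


First value: 1
Deltas:
  1 - 1 = 0
  11 - 1 = 10
  49 - 11 = 38
  54 - 49 = 5
  62 - 54 = 8
  66 - 62 = 4
  68 - 66 = 2
  95 - 68 = 27
  96 - 95 = 1


Delta encoded: [1, 0, 10, 38, 5, 8, 4, 2, 27, 1]


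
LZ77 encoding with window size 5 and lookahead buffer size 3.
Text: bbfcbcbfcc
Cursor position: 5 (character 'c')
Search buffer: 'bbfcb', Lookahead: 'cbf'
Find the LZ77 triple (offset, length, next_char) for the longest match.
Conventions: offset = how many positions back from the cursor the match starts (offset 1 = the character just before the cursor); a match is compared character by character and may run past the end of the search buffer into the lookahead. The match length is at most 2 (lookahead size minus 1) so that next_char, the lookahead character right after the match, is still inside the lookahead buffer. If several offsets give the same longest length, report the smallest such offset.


Try each offset into the search buffer:
  offset=1 (pos 4, char 'b'): match length 0
  offset=2 (pos 3, char 'c'): match length 2
  offset=3 (pos 2, char 'f'): match length 0
  offset=4 (pos 1, char 'b'): match length 0
  offset=5 (pos 0, char 'b'): match length 0
Longest match has length 2 at offset 2.
next_char = character at position 5 + 2 = 7 -> 'f'

Best match: offset=2, length=2 (matching 'cb' starting at position 3)
LZ77 triple: (2, 2, 'f')


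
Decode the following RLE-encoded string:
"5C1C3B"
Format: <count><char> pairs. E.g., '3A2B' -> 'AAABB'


Expanding each <count><char> pair:
  5C -> 'CCCCC'
  1C -> 'C'
  3B -> 'BBB'

Decoded = CCCCCCBBB


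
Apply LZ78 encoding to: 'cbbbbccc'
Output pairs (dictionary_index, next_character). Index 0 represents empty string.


LZ78 encoding steps:
Dictionary: {0: ''}
Step 1: w='' (idx 0), next='c' -> output (0, 'c'), add 'c' as idx 1
Step 2: w='' (idx 0), next='b' -> output (0, 'b'), add 'b' as idx 2
Step 3: w='b' (idx 2), next='b' -> output (2, 'b'), add 'bb' as idx 3
Step 4: w='b' (idx 2), next='c' -> output (2, 'c'), add 'bc' as idx 4
Step 5: w='c' (idx 1), next='c' -> output (1, 'c'), add 'cc' as idx 5


Encoded: [(0, 'c'), (0, 'b'), (2, 'b'), (2, 'c'), (1, 'c')]


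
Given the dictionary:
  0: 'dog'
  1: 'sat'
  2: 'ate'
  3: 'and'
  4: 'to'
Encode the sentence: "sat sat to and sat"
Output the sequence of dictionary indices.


Look up each word in the dictionary:
  'sat' -> 1
  'sat' -> 1
  'to' -> 4
  'and' -> 3
  'sat' -> 1

Encoded: [1, 1, 4, 3, 1]


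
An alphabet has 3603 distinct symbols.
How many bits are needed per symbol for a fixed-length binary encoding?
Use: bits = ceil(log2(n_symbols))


log2(3603) = 11.815
Bracket: 2^11 = 2048 < 3603 <= 2^12 = 4096
So ceil(log2(3603)) = 12

bits = ceil(log2(3603)) = ceil(11.815) = 12 bits


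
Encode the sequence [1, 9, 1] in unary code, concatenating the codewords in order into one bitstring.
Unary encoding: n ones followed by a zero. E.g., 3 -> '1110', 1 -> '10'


Encode each number as n ones followed by a terminating 0:
  1 -> 10 (2 bits)
  9 -> 1111111110 (10 bits)
  1 -> 10 (2 bits)
Total length = 2 + 10 + 2 = 14 bits.

Unary([1, 9, 1]) = 10111111111010 (14 bits)


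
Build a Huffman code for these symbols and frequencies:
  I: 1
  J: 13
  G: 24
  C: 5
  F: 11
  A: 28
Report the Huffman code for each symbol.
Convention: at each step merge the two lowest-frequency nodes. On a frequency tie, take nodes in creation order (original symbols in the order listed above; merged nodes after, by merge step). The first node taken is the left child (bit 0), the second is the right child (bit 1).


Huffman tree construction:
Step 1: Merge I(1) + C(5) = 6
Step 2: Merge (I+C)(6) + F(11) = 17
Step 3: Merge J(13) + ((I+C)+F)(17) = 30
Step 4: Merge G(24) + A(28) = 52
Step 5: Merge (J+((I+C)+F))(30) + (G+A)(52) = 82
Read each symbol's code off the tree from the root (left child = 0, right child = 1).

Codes:
  I: 0100 (length 4)
  J: 00 (length 2)
  G: 10 (length 2)
  C: 0101 (length 4)
  F: 011 (length 3)
  A: 11 (length 2)
Average code length: 187/82 = 2.2805 bits/symbol


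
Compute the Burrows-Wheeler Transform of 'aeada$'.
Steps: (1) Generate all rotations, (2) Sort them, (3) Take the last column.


Rotations (sorted):
  0: $aeada -> last char: a
  1: a$aead -> last char: d
  2: ada$ae -> last char: e
  3: aeada$ -> last char: $
  4: da$aea -> last char: a
  5: eada$a -> last char: a


BWT = ade$aa


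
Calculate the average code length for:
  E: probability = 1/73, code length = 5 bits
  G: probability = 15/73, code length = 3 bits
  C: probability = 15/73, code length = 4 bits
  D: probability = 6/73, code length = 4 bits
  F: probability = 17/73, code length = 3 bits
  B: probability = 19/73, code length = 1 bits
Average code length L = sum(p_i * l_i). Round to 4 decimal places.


Weighted contributions p_i * l_i:
  E: (1/73) * 5 = 5/73
  G: (15/73) * 3 = 45/73
  C: (15/73) * 4 = 60/73
  D: (6/73) * 4 = 24/73
  F: (17/73) * 3 = 51/73
  B: (19/73) * 1 = 19/73
Sum = (5 + 45 + 60 + 24 + 51 + 19)/73 = 204/73

L = 204/73 = 2.7945 bits/symbol


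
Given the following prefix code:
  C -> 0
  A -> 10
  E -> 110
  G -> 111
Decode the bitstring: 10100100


Decoding step by step:
Bits 10 -> A
Bits 10 -> A
Bits 0 -> C
Bits 10 -> A
Bits 0 -> C


Decoded message: AACAC


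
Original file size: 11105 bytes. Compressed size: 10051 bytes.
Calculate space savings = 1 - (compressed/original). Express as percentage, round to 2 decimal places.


ratio = compressed/original = 10051/11105 = 0.905088
savings = 1 - ratio = 1 - 0.905088 = 0.094912
as a percentage: 0.094912 * 100 = 9.49%

Space savings = 1 - 10051/11105 = 9.49%


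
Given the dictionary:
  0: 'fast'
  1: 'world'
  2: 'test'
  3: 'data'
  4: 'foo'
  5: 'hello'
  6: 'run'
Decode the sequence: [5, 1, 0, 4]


Look up each index in the dictionary:
  5 -> 'hello'
  1 -> 'world'
  0 -> 'fast'
  4 -> 'foo'

Decoded: "hello world fast foo"


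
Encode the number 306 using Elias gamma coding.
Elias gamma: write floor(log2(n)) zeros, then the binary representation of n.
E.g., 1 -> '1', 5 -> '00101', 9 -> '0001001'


num_bits = floor(log2(306)) + 1 = 9
leading_zeros = num_bits - 1 = 8
binary(306) = 100110010

Elias gamma(306) = '00000000' + '100110010' = 00000000100110010 (17 bits)


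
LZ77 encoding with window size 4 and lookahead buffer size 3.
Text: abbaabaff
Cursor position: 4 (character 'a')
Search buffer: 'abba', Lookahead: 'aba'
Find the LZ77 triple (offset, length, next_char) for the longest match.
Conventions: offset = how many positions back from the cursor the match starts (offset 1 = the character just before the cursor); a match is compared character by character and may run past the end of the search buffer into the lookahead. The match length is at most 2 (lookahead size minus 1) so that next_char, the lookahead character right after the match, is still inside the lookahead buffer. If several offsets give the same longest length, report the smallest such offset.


Try each offset into the search buffer:
  offset=1 (pos 3, char 'a'): match length 1
  offset=2 (pos 2, char 'b'): match length 0
  offset=3 (pos 1, char 'b'): match length 0
  offset=4 (pos 0, char 'a'): match length 2
Longest match has length 2 at offset 4.
next_char = character at position 4 + 2 = 6 -> 'a'

Best match: offset=4, length=2 (matching 'ab' starting at position 0)
LZ77 triple: (4, 2, 'a')


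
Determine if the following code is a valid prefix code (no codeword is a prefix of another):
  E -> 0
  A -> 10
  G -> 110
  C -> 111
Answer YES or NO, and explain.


Checking each pair (does one codeword prefix another?):
  E='0' vs A='10': no prefix
  E='0' vs G='110': no prefix
  E='0' vs C='111': no prefix
  A='10' vs E='0': no prefix
  A='10' vs G='110': no prefix
  A='10' vs C='111': no prefix
  G='110' vs E='0': no prefix
  G='110' vs A='10': no prefix
  G='110' vs C='111': no prefix
  C='111' vs E='0': no prefix
  C='111' vs A='10': no prefix
  C='111' vs G='110': no prefix
No violation found over all pairs.

YES -- this is a valid prefix code. No codeword is a prefix of any other codeword.


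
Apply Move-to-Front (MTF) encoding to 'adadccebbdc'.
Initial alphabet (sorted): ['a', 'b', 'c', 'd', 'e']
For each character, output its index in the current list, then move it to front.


MTF encoding:
'a': index 0 in ['a', 'b', 'c', 'd', 'e'] -> ['a', 'b', 'c', 'd', 'e']
'd': index 3 in ['a', 'b', 'c', 'd', 'e'] -> ['d', 'a', 'b', 'c', 'e']
'a': index 1 in ['d', 'a', 'b', 'c', 'e'] -> ['a', 'd', 'b', 'c', 'e']
'd': index 1 in ['a', 'd', 'b', 'c', 'e'] -> ['d', 'a', 'b', 'c', 'e']
'c': index 3 in ['d', 'a', 'b', 'c', 'e'] -> ['c', 'd', 'a', 'b', 'e']
'c': index 0 in ['c', 'd', 'a', 'b', 'e'] -> ['c', 'd', 'a', 'b', 'e']
'e': index 4 in ['c', 'd', 'a', 'b', 'e'] -> ['e', 'c', 'd', 'a', 'b']
'b': index 4 in ['e', 'c', 'd', 'a', 'b'] -> ['b', 'e', 'c', 'd', 'a']
'b': index 0 in ['b', 'e', 'c', 'd', 'a'] -> ['b', 'e', 'c', 'd', 'a']
'd': index 3 in ['b', 'e', 'c', 'd', 'a'] -> ['d', 'b', 'e', 'c', 'a']
'c': index 3 in ['d', 'b', 'e', 'c', 'a'] -> ['c', 'd', 'b', 'e', 'a']


Output: [0, 3, 1, 1, 3, 0, 4, 4, 0, 3, 3]


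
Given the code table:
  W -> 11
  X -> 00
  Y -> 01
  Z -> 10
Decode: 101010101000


Decoding:
10 -> Z
10 -> Z
10 -> Z
10 -> Z
10 -> Z
00 -> X


Result: ZZZZZX


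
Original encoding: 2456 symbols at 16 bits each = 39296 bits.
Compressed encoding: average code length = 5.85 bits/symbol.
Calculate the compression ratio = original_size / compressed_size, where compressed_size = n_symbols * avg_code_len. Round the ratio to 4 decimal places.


original_size = n_symbols * orig_bits = 2456 * 16 = 39296 bits
compressed_size = n_symbols * avg_code_len = 2456 * 5.85 = 14367.6 bits
ratio = original_size / compressed_size = 39296 / 14367.6 = 2.735

Compression ratio = 2.735


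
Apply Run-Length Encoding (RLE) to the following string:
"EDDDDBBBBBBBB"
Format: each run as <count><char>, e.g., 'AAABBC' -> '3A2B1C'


Scanning runs left to right:
  i=0: run of 'E' x 1 -> '1E'
  i=1: run of 'D' x 4 -> '4D'
  i=5: run of 'B' x 8 -> '8B'

RLE = 1E4D8B


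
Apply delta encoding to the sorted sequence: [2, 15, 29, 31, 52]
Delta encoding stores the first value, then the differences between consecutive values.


First value: 2
Deltas:
  15 - 2 = 13
  29 - 15 = 14
  31 - 29 = 2
  52 - 31 = 21


Delta encoded: [2, 13, 14, 2, 21]


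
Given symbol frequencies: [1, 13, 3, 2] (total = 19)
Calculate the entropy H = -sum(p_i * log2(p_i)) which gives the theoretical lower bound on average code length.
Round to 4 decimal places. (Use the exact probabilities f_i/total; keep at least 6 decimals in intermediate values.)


Per-symbol terms -p_i * log2(p_i) with p_i = f_i/19:
  p = 1/19 = 0.052632: log2(p) = -4.247928, -p*log2(p) = 0.223575
  p = 13/19 = 0.684211: log2(p) = -0.547488, -p*log2(p) = 0.374597
  p = 3/19 = 0.157895: log2(p) = -2.662965, -p*log2(p) = 0.420468
  p = 2/19 = 0.105263: log2(p) = -3.247928, -p*log2(p) = 0.341887
H = 0.223575 + 0.374597 + 0.420468 + 0.341887 = 1.360527

H = 1.3605 bits/symbol


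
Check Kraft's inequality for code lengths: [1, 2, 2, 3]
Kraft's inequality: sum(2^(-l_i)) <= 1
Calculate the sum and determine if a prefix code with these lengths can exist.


Sum = 2^(-1) + 2^(-2) + 2^(-2) + 2^(-3)
    = 0.5 + 0.25 + 0.25 + 0.125
    = 9/8 = 1.125
Since 1.125 > 1, Kraft's inequality is NOT satisfied.
A prefix code with these lengths CANNOT exist.

Kraft sum = 1.125. Not satisfied.


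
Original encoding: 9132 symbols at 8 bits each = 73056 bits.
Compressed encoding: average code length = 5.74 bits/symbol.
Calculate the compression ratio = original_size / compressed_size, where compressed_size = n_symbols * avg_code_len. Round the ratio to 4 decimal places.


original_size = n_symbols * orig_bits = 9132 * 8 = 73056 bits
compressed_size = n_symbols * avg_code_len = 9132 * 5.74 = 52417.68 bits
ratio = original_size / compressed_size = 73056 / 52417.68 = 1.3937

Compression ratio = 1.3937


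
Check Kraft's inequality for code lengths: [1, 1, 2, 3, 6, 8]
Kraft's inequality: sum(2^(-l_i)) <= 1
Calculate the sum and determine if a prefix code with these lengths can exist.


Sum = 2^(-1) + 2^(-1) + 2^(-2) + 2^(-3) + 2^(-6) + 2^(-8)
    = 0.5 + 0.5 + 0.25 + 0.125 + 0.015625 + 0.00390625
    = 357/256 = 1.39453125
Since 1.39453125 > 1, Kraft's inequality is NOT satisfied.
A prefix code with these lengths CANNOT exist.

Kraft sum = 1.39453125. Not satisfied.


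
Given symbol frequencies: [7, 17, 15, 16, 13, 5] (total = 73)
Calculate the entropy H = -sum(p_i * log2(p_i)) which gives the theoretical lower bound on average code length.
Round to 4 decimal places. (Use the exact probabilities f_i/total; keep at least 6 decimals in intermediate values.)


Per-symbol terms -p_i * log2(p_i) with p_i = f_i/73:
  p = 7/73 = 0.095890: log2(p) = -3.382470, -p*log2(p) = 0.324346
  p = 17/73 = 0.232877: log2(p) = -2.102362, -p*log2(p) = 0.489591
  p = 15/73 = 0.205479: log2(p) = -2.282934, -p*log2(p) = 0.469096
  p = 16/73 = 0.219178: log2(p) = -2.189825, -p*log2(p) = 0.479962
  p = 13/73 = 0.178082: log2(p) = -2.489385, -p*log2(p) = 0.443315
  p = 5/73 = 0.068493: log2(p) = -3.867896, -p*log2(p) = 0.264924
H = 0.324346 + 0.489591 + 0.469096 + 0.479962 + 0.443315 + 0.264924 = 2.471234

H = 2.4712 bits/symbol


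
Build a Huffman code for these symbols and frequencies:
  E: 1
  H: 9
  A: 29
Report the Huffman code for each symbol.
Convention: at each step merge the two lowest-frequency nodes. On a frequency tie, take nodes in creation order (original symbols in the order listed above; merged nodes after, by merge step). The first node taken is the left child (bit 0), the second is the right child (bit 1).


Huffman tree construction:
Step 1: Merge E(1) + H(9) = 10
Step 2: Merge (E+H)(10) + A(29) = 39
Read each symbol's code off the tree from the root (left child = 0, right child = 1).

Codes:
  E: 00 (length 2)
  H: 01 (length 2)
  A: 1 (length 1)
Average code length: 49/39 = 1.2564 bits/symbol


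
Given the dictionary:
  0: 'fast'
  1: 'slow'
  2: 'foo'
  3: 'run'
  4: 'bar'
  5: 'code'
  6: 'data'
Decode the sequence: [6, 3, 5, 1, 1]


Look up each index in the dictionary:
  6 -> 'data'
  3 -> 'run'
  5 -> 'code'
  1 -> 'slow'
  1 -> 'slow'

Decoded: "data run code slow slow"


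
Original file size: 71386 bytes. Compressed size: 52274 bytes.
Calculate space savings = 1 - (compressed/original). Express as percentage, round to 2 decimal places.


ratio = compressed/original = 52274/71386 = 0.732272
savings = 1 - ratio = 1 - 0.732272 = 0.267728
as a percentage: 0.267728 * 100 = 26.77%

Space savings = 1 - 52274/71386 = 26.77%


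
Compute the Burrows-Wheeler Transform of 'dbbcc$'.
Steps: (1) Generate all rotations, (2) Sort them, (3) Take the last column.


Rotations (sorted):
  0: $dbbcc -> last char: c
  1: bbcc$d -> last char: d
  2: bcc$db -> last char: b
  3: c$dbbc -> last char: c
  4: cc$dbb -> last char: b
  5: dbbcc$ -> last char: $


BWT = cdbcb$


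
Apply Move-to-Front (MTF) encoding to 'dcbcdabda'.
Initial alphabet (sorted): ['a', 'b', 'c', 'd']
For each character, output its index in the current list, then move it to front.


MTF encoding:
'd': index 3 in ['a', 'b', 'c', 'd'] -> ['d', 'a', 'b', 'c']
'c': index 3 in ['d', 'a', 'b', 'c'] -> ['c', 'd', 'a', 'b']
'b': index 3 in ['c', 'd', 'a', 'b'] -> ['b', 'c', 'd', 'a']
'c': index 1 in ['b', 'c', 'd', 'a'] -> ['c', 'b', 'd', 'a']
'd': index 2 in ['c', 'b', 'd', 'a'] -> ['d', 'c', 'b', 'a']
'a': index 3 in ['d', 'c', 'b', 'a'] -> ['a', 'd', 'c', 'b']
'b': index 3 in ['a', 'd', 'c', 'b'] -> ['b', 'a', 'd', 'c']
'd': index 2 in ['b', 'a', 'd', 'c'] -> ['d', 'b', 'a', 'c']
'a': index 2 in ['d', 'b', 'a', 'c'] -> ['a', 'd', 'b', 'c']


Output: [3, 3, 3, 1, 2, 3, 3, 2, 2]


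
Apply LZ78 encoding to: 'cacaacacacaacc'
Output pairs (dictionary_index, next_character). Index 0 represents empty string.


LZ78 encoding steps:
Dictionary: {0: ''}
Step 1: w='' (idx 0), next='c' -> output (0, 'c'), add 'c' as idx 1
Step 2: w='' (idx 0), next='a' -> output (0, 'a'), add 'a' as idx 2
Step 3: w='c' (idx 1), next='a' -> output (1, 'a'), add 'ca' as idx 3
Step 4: w='a' (idx 2), next='c' -> output (2, 'c'), add 'ac' as idx 4
Step 5: w='ac' (idx 4), next='a' -> output (4, 'a'), add 'aca' as idx 5
Step 6: w='ca' (idx 3), next='a' -> output (3, 'a'), add 'caa' as idx 6
Step 7: w='c' (idx 1), next='c' -> output (1, 'c'), add 'cc' as idx 7


Encoded: [(0, 'c'), (0, 'a'), (1, 'a'), (2, 'c'), (4, 'a'), (3, 'a'), (1, 'c')]


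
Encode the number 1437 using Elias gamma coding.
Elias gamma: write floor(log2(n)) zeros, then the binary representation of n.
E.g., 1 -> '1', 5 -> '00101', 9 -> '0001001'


num_bits = floor(log2(1437)) + 1 = 11
leading_zeros = num_bits - 1 = 10
binary(1437) = 10110011101

Elias gamma(1437) = '0000000000' + '10110011101' = 000000000010110011101 (21 bits)


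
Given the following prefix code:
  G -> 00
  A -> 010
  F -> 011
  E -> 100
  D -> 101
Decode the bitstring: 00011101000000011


Decoding step by step:
Bits 00 -> G
Bits 011 -> F
Bits 101 -> D
Bits 00 -> G
Bits 00 -> G
Bits 00 -> G
Bits 011 -> F


Decoded message: GFDGGGF


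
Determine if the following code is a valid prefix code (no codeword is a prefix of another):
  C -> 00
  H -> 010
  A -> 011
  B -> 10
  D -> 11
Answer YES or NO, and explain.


Checking each pair (does one codeword prefix another?):
  C='00' vs H='010': no prefix
  C='00' vs A='011': no prefix
  C='00' vs B='10': no prefix
  C='00' vs D='11': no prefix
  H='010' vs C='00': no prefix
  H='010' vs A='011': no prefix
  H='010' vs B='10': no prefix
  H='010' vs D='11': no prefix
  A='011' vs C='00': no prefix
  A='011' vs H='010': no prefix
  A='011' vs B='10': no prefix
  A='011' vs D='11': no prefix
  B='10' vs C='00': no prefix
  B='10' vs H='010': no prefix
  B='10' vs A='011': no prefix
  B='10' vs D='11': no prefix
  D='11' vs C='00': no prefix
  D='11' vs H='010': no prefix
  D='11' vs A='011': no prefix
  D='11' vs B='10': no prefix
No violation found over all pairs.

YES -- this is a valid prefix code. No codeword is a prefix of any other codeword.


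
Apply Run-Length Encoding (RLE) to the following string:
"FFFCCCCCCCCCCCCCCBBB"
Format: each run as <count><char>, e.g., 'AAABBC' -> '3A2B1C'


Scanning runs left to right:
  i=0: run of 'F' x 3 -> '3F'
  i=3: run of 'C' x 14 -> '14C'
  i=17: run of 'B' x 3 -> '3B'

RLE = 3F14C3B


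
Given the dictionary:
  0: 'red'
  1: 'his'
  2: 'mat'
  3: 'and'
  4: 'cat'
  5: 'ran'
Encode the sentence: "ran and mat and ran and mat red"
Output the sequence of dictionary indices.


Look up each word in the dictionary:
  'ran' -> 5
  'and' -> 3
  'mat' -> 2
  'and' -> 3
  'ran' -> 5
  'and' -> 3
  'mat' -> 2
  'red' -> 0

Encoded: [5, 3, 2, 3, 5, 3, 2, 0]


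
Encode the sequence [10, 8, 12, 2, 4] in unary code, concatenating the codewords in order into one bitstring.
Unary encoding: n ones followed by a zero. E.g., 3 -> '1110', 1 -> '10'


Encode each number as n ones followed by a terminating 0:
  10 -> 11111111110 (11 bits)
  8 -> 111111110 (9 bits)
  12 -> 1111111111110 (13 bits)
  2 -> 110 (3 bits)
  4 -> 11110 (5 bits)
Total length = 11 + 9 + 13 + 3 + 5 = 41 bits.

Unary([10, 8, 12, 2, 4]) = 11111111110111111110111111111111011011110 (41 bits)


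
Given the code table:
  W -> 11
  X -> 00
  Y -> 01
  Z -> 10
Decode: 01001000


Decoding:
01 -> Y
00 -> X
10 -> Z
00 -> X


Result: YXZX


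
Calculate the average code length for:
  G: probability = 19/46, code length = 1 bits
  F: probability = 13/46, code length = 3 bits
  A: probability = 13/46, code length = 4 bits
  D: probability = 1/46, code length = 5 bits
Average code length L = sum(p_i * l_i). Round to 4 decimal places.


Weighted contributions p_i * l_i:
  G: (19/46) * 1 = 19/46
  F: (13/46) * 3 = 39/46
  A: (13/46) * 4 = 52/46
  D: (1/46) * 5 = 5/46
Sum = (19 + 39 + 52 + 5)/46 = 115/46

L = 115/46 = 2.5000 bits/symbol


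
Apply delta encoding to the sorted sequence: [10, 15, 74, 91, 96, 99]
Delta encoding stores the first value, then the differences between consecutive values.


First value: 10
Deltas:
  15 - 10 = 5
  74 - 15 = 59
  91 - 74 = 17
  96 - 91 = 5
  99 - 96 = 3


Delta encoded: [10, 5, 59, 17, 5, 3]


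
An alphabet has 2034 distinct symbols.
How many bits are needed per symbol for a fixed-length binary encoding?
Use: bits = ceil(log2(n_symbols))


log2(2034) = 10.9901
Bracket: 2^10 = 1024 < 2034 <= 2^11 = 2048
So ceil(log2(2034)) = 11

bits = ceil(log2(2034)) = ceil(10.9901) = 11 bits


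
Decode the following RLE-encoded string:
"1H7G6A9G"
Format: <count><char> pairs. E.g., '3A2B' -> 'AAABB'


Expanding each <count><char> pair:
  1H -> 'H'
  7G -> 'GGGGGGG'
  6A -> 'AAAAAA'
  9G -> 'GGGGGGGGG'

Decoded = HGGGGGGGAAAAAAGGGGGGGGG


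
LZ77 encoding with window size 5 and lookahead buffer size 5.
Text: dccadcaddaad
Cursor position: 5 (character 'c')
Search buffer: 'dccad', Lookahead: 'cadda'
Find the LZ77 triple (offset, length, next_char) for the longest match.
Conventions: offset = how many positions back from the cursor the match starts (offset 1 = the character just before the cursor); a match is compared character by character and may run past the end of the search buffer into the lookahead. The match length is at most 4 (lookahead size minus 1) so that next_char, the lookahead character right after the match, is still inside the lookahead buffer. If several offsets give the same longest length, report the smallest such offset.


Try each offset into the search buffer:
  offset=1 (pos 4, char 'd'): match length 0
  offset=2 (pos 3, char 'a'): match length 0
  offset=3 (pos 2, char 'c'): match length 3
  offset=4 (pos 1, char 'c'): match length 1
  offset=5 (pos 0, char 'd'): match length 0
Longest match has length 3 at offset 3.
next_char = character at position 5 + 3 = 8 -> 'd'

Best match: offset=3, length=3 (matching 'cad' starting at position 2)
LZ77 triple: (3, 3, 'd')


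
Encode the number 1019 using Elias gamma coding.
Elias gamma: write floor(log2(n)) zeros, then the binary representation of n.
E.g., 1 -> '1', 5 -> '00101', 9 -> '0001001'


num_bits = floor(log2(1019)) + 1 = 10
leading_zeros = num_bits - 1 = 9
binary(1019) = 1111111011

Elias gamma(1019) = '000000000' + '1111111011' = 0000000001111111011 (19 bits)


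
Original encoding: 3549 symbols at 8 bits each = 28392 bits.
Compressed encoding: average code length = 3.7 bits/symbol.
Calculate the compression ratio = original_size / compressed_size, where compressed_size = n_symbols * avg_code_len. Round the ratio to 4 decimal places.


original_size = n_symbols * orig_bits = 3549 * 8 = 28392 bits
compressed_size = n_symbols * avg_code_len = 3549 * 3.7 = 13131.3 bits
ratio = original_size / compressed_size = 28392 / 13131.3 = 2.1622

Compression ratio = 2.1622


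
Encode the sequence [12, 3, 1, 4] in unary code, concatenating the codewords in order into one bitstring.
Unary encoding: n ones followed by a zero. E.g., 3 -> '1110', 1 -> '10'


Encode each number as n ones followed by a terminating 0:
  12 -> 1111111111110 (13 bits)
  3 -> 1110 (4 bits)
  1 -> 10 (2 bits)
  4 -> 11110 (5 bits)
Total length = 13 + 4 + 2 + 5 = 24 bits.

Unary([12, 3, 1, 4]) = 111111111111011101011110 (24 bits)


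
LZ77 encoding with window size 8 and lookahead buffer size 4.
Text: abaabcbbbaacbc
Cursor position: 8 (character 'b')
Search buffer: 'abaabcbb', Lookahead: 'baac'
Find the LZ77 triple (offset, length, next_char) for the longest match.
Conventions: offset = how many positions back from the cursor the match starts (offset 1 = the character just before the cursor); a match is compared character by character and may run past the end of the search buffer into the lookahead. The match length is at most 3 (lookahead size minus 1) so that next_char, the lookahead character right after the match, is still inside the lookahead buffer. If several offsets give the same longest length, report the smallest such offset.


Try each offset into the search buffer:
  offset=1 (pos 7, char 'b'): match length 1
  offset=2 (pos 6, char 'b'): match length 1
  offset=3 (pos 5, char 'c'): match length 0
  offset=4 (pos 4, char 'b'): match length 1
  offset=5 (pos 3, char 'a'): match length 0
  offset=6 (pos 2, char 'a'): match length 0
  offset=7 (pos 1, char 'b'): match length 3
  offset=8 (pos 0, char 'a'): match length 0
Longest match has length 3 at offset 7.
next_char = character at position 8 + 3 = 11 -> 'c'

Best match: offset=7, length=3 (matching 'baa' starting at position 1)
LZ77 triple: (7, 3, 'c')


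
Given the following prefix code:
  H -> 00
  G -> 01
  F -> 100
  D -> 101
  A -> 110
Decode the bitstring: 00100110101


Decoding step by step:
Bits 00 -> H
Bits 100 -> F
Bits 110 -> A
Bits 101 -> D


Decoded message: HFAD


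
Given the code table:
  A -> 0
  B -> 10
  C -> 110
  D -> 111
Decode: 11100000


Decoding:
111 -> D
0 -> A
0 -> A
0 -> A
0 -> A
0 -> A


Result: DAAAAA


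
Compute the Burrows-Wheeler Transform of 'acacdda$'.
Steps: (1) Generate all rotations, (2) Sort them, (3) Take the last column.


Rotations (sorted):
  0: $acacdda -> last char: a
  1: a$acacdd -> last char: d
  2: acacdda$ -> last char: $
  3: acdda$ac -> last char: c
  4: cacdda$a -> last char: a
  5: cdda$aca -> last char: a
  6: da$acacd -> last char: d
  7: dda$acac -> last char: c


BWT = ad$caadc


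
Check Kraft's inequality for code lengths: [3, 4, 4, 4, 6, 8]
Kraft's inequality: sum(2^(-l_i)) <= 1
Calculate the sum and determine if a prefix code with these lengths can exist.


Sum = 2^(-3) + 2^(-4) + 2^(-4) + 2^(-4) + 2^(-6) + 2^(-8)
    = 0.125 + 0.0625 + 0.0625 + 0.0625 + 0.015625 + 0.00390625
    = 85/256 = 0.33203125
Since 0.33203125 <= 1, Kraft's inequality IS satisfied.
A prefix code with these lengths CAN exist.

Kraft sum = 0.33203125. Satisfied.


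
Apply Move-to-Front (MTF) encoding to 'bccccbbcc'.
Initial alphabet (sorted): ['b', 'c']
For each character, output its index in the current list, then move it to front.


MTF encoding:
'b': index 0 in ['b', 'c'] -> ['b', 'c']
'c': index 1 in ['b', 'c'] -> ['c', 'b']
'c': index 0 in ['c', 'b'] -> ['c', 'b']
'c': index 0 in ['c', 'b'] -> ['c', 'b']
'c': index 0 in ['c', 'b'] -> ['c', 'b']
'b': index 1 in ['c', 'b'] -> ['b', 'c']
'b': index 0 in ['b', 'c'] -> ['b', 'c']
'c': index 1 in ['b', 'c'] -> ['c', 'b']
'c': index 0 in ['c', 'b'] -> ['c', 'b']


Output: [0, 1, 0, 0, 0, 1, 0, 1, 0]


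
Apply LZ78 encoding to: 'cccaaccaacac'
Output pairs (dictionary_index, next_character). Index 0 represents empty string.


LZ78 encoding steps:
Dictionary: {0: ''}
Step 1: w='' (idx 0), next='c' -> output (0, 'c'), add 'c' as idx 1
Step 2: w='c' (idx 1), next='c' -> output (1, 'c'), add 'cc' as idx 2
Step 3: w='' (idx 0), next='a' -> output (0, 'a'), add 'a' as idx 3
Step 4: w='a' (idx 3), next='c' -> output (3, 'c'), add 'ac' as idx 4
Step 5: w='c' (idx 1), next='a' -> output (1, 'a'), add 'ca' as idx 5
Step 6: w='ac' (idx 4), next='a' -> output (4, 'a'), add 'aca' as idx 6
Step 7: w='c' (idx 1), end of input -> output (1, '')


Encoded: [(0, 'c'), (1, 'c'), (0, 'a'), (3, 'c'), (1, 'a'), (4, 'a'), (1, '')]


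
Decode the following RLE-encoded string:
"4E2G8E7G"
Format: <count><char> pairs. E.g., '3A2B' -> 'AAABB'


Expanding each <count><char> pair:
  4E -> 'EEEE'
  2G -> 'GG'
  8E -> 'EEEEEEEE'
  7G -> 'GGGGGGG'

Decoded = EEEEGGEEEEEEEEGGGGGGG


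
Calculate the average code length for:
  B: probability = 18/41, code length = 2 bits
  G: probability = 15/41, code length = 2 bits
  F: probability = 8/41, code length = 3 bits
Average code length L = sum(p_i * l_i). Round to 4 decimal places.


Weighted contributions p_i * l_i:
  B: (18/41) * 2 = 36/41
  G: (15/41) * 2 = 30/41
  F: (8/41) * 3 = 24/41
Sum = (36 + 30 + 24)/41 = 90/41

L = 90/41 = 2.1951 bits/symbol


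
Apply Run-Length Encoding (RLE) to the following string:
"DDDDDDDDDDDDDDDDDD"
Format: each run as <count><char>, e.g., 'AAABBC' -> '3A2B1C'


Scanning runs left to right:
  i=0: run of 'D' x 18 -> '18D'

RLE = 18D


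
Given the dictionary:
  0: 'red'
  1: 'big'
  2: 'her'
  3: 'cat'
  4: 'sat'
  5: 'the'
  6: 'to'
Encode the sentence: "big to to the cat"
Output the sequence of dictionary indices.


Look up each word in the dictionary:
  'big' -> 1
  'to' -> 6
  'to' -> 6
  'the' -> 5
  'cat' -> 3

Encoded: [1, 6, 6, 5, 3]


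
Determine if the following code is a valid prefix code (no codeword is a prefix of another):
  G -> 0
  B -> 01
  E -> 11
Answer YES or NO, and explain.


Checking each pair (does one codeword prefix another?):
  G='0' vs B='01': prefix -- VIOLATION

NO -- this is NOT a valid prefix code. G (0) is a prefix of B (01).


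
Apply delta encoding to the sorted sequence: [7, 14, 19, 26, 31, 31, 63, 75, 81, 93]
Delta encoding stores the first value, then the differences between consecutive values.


First value: 7
Deltas:
  14 - 7 = 7
  19 - 14 = 5
  26 - 19 = 7
  31 - 26 = 5
  31 - 31 = 0
  63 - 31 = 32
  75 - 63 = 12
  81 - 75 = 6
  93 - 81 = 12


Delta encoded: [7, 7, 5, 7, 5, 0, 32, 12, 6, 12]


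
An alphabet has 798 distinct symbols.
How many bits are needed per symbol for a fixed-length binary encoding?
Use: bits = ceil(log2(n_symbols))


log2(798) = 9.6402
Bracket: 2^9 = 512 < 798 <= 2^10 = 1024
So ceil(log2(798)) = 10

bits = ceil(log2(798)) = ceil(9.6402) = 10 bits


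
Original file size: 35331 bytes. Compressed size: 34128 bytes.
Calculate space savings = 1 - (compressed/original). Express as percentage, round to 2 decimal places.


ratio = compressed/original = 34128/35331 = 0.965951
savings = 1 - ratio = 1 - 0.965951 = 0.034049
as a percentage: 0.034049 * 100 = 3.4%

Space savings = 1 - 34128/35331 = 3.4%


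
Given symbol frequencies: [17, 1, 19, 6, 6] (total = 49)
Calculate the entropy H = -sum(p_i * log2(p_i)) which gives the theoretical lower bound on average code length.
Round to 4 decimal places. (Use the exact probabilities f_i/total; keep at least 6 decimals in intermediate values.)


Per-symbol terms -p_i * log2(p_i) with p_i = f_i/49:
  p = 17/49 = 0.346939: log2(p) = -1.527247, -p*log2(p) = 0.529861
  p = 1/49 = 0.020408: log2(p) = -5.614710, -p*log2(p) = 0.114586
  p = 19/49 = 0.387755: log2(p) = -1.366782, -p*log2(p) = 0.529977
  p = 6/49 = 0.122449: log2(p) = -3.029747, -p*log2(p) = 0.370989
  p = 6/49 = 0.122449: log2(p) = -3.029747, -p*log2(p) = 0.370989
H = 0.529861 + 0.114586 + 0.529977 + 0.370989 + 0.370989 = 1.916402

H = 1.9164 bits/symbol


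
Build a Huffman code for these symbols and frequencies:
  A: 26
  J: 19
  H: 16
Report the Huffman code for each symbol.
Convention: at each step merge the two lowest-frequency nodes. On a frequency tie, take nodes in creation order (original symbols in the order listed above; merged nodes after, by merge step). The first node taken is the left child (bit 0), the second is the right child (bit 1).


Huffman tree construction:
Step 1: Merge H(16) + J(19) = 35
Step 2: Merge A(26) + (H+J)(35) = 61
Read each symbol's code off the tree from the root (left child = 0, right child = 1).

Codes:
  A: 0 (length 1)
  J: 11 (length 2)
  H: 10 (length 2)
Average code length: 96/61 = 1.5738 bits/symbol


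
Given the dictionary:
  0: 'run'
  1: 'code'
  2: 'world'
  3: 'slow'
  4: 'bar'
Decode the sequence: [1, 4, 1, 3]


Look up each index in the dictionary:
  1 -> 'code'
  4 -> 'bar'
  1 -> 'code'
  3 -> 'slow'

Decoded: "code bar code slow"


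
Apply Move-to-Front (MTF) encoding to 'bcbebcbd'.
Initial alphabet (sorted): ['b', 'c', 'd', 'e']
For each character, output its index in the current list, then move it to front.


MTF encoding:
'b': index 0 in ['b', 'c', 'd', 'e'] -> ['b', 'c', 'd', 'e']
'c': index 1 in ['b', 'c', 'd', 'e'] -> ['c', 'b', 'd', 'e']
'b': index 1 in ['c', 'b', 'd', 'e'] -> ['b', 'c', 'd', 'e']
'e': index 3 in ['b', 'c', 'd', 'e'] -> ['e', 'b', 'c', 'd']
'b': index 1 in ['e', 'b', 'c', 'd'] -> ['b', 'e', 'c', 'd']
'c': index 2 in ['b', 'e', 'c', 'd'] -> ['c', 'b', 'e', 'd']
'b': index 1 in ['c', 'b', 'e', 'd'] -> ['b', 'c', 'e', 'd']
'd': index 3 in ['b', 'c', 'e', 'd'] -> ['d', 'b', 'c', 'e']


Output: [0, 1, 1, 3, 1, 2, 1, 3]


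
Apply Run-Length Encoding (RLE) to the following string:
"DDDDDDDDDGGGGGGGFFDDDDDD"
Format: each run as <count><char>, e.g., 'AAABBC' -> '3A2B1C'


Scanning runs left to right:
  i=0: run of 'D' x 9 -> '9D'
  i=9: run of 'G' x 7 -> '7G'
  i=16: run of 'F' x 2 -> '2F'
  i=18: run of 'D' x 6 -> '6D'

RLE = 9D7G2F6D


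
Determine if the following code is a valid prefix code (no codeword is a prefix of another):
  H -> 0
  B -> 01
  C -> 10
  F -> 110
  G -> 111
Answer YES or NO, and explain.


Checking each pair (does one codeword prefix another?):
  H='0' vs B='01': prefix -- VIOLATION

NO -- this is NOT a valid prefix code. H (0) is a prefix of B (01).


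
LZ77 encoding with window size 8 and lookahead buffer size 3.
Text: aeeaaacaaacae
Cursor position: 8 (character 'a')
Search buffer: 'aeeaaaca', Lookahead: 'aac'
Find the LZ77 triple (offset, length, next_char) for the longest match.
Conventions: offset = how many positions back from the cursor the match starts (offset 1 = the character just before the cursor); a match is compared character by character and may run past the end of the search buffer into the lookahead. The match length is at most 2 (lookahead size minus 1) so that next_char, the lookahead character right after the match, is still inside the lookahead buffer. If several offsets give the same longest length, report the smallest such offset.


Try each offset into the search buffer:
  offset=1 (pos 7, char 'a'): match length 2
  offset=2 (pos 6, char 'c'): match length 0
  offset=3 (pos 5, char 'a'): match length 1
  offset=4 (pos 4, char 'a'): match length 2
  offset=5 (pos 3, char 'a'): match length 2
  offset=6 (pos 2, char 'e'): match length 0
  offset=7 (pos 1, char 'e'): match length 0
  offset=8 (pos 0, char 'a'): match length 1
Longest match has length 2, found at offsets 1, 4, 5; take the smallest, offset 1.
next_char = character at position 8 + 2 = 10 -> 'c'

Best match: offset=1, length=2 (matching 'aa' starting at position 7)
LZ77 triple: (1, 2, 'c')
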